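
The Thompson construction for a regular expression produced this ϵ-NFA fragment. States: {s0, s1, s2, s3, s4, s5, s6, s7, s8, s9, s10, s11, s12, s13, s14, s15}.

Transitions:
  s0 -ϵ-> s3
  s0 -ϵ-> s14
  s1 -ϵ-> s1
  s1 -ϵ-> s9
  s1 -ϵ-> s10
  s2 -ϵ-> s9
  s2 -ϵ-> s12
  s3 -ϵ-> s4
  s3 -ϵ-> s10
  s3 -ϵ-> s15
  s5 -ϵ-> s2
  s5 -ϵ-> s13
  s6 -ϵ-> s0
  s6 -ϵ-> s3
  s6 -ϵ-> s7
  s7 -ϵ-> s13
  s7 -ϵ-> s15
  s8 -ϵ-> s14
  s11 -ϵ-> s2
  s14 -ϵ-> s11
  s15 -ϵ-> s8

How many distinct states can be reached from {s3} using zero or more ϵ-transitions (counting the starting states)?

10

Start with {s3}.
From s3 via ϵ: add s4, s10, s15.
From s15 via ϵ: add s8.
From s8 via ϵ: add s14.
From s14 via ϵ: add s11.
From s11 via ϵ: add s2.
From s2 via ϵ: add s9, s12.
ϵ-closure = {s2, s3, s4, s8, s9, s10, s11, s12, s14, s15}, which has 10 states.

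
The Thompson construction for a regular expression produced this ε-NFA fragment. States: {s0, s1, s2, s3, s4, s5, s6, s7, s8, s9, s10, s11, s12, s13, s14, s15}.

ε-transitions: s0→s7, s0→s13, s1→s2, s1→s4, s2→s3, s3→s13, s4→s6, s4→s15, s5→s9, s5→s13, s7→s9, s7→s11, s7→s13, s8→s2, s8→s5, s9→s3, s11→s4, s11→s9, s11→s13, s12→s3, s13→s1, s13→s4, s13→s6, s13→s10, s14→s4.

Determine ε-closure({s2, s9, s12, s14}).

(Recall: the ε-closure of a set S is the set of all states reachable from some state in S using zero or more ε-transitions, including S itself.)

Start with {s2, s9, s12, s14}.
From s2 via ε: add s3.
From s14 via ε: add s4.
From s3 via ε: add s13.
From s4 via ε: add s6, s15.
From s13 via ε: add s1, s10.
No new states can be added; the closed set is {s1, s2, s3, s4, s6, s9, s10, s12, s13, s14, s15}.

{s1, s2, s3, s4, s6, s9, s10, s12, s13, s14, s15}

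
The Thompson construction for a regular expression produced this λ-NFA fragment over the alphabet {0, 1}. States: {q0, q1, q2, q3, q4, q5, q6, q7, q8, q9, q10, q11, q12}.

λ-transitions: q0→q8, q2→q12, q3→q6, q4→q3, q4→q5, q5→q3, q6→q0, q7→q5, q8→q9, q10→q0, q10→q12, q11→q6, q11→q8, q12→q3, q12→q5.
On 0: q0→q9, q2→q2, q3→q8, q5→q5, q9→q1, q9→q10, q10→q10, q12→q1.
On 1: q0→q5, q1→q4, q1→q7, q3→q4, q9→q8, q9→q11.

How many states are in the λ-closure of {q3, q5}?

6

Start with {q3, q5}.
From q3 via λ: add q6.
From q6 via λ: add q0.
From q0 via λ: add q8.
From q8 via λ: add q9.
λ-closure = {q0, q3, q5, q6, q8, q9}, which has 6 states.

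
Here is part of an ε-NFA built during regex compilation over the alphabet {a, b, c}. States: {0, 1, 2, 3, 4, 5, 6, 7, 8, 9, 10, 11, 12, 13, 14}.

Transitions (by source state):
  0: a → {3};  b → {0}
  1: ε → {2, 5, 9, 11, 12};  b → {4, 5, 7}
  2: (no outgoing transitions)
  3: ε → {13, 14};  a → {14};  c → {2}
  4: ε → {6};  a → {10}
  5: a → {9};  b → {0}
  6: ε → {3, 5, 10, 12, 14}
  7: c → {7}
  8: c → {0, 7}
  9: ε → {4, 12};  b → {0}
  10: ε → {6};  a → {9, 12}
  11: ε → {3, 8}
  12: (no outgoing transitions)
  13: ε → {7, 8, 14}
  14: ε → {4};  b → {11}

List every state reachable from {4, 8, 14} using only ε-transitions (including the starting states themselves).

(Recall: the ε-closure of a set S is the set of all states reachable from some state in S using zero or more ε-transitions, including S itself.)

Start with {4, 8, 14}.
From 4 via ε: add 6.
From 6 via ε: add 3, 5, 10, 12.
From 3 via ε: add 13.
From 13 via ε: add 7.
No new states can be added; the closed set is {3, 4, 5, 6, 7, 8, 10, 12, 13, 14}.

{3, 4, 5, 6, 7, 8, 10, 12, 13, 14}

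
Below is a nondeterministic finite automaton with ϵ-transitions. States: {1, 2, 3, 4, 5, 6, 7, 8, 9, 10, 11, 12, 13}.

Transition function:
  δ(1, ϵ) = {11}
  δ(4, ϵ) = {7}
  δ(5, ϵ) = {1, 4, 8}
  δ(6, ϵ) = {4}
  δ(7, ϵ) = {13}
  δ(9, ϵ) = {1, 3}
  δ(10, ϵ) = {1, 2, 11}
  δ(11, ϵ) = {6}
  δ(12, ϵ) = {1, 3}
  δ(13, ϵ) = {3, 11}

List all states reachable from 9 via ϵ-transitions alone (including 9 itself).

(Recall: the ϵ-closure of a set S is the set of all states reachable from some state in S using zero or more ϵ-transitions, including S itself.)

Start with {9}.
From 9 via ϵ: add 1, 3.
From 1 via ϵ: add 11.
From 11 via ϵ: add 6.
From 6 via ϵ: add 4.
From 4 via ϵ: add 7.
From 7 via ϵ: add 13.
No new states can be added; the closed set is {1, 3, 4, 6, 7, 9, 11, 13}.

{1, 3, 4, 6, 7, 9, 11, 13}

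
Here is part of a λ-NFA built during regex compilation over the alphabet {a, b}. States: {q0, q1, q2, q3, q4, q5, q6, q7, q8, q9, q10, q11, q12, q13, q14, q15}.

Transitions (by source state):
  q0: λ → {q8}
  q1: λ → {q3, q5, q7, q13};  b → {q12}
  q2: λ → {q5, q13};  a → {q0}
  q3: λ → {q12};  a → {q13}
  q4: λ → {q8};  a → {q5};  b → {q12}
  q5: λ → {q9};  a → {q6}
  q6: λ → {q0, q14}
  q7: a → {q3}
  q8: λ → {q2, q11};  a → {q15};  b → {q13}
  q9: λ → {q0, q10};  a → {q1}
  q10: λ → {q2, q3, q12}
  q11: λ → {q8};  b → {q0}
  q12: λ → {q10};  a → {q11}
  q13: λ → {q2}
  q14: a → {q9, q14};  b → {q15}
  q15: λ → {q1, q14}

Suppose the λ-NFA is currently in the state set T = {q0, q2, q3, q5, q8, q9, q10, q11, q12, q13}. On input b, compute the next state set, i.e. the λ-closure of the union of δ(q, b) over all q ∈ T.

{q0, q2, q3, q5, q8, q9, q10, q11, q12, q13}

q8 on b → {q13}.
q11 on b → {q0}.
No b-transition from q0, q2, q3, q5, q9, q10, q12, q13.
Union after reading b: {q0, q13}.
Now take the λ-closure:
From q0 via λ: add q8.
From q13 via λ: add q2.
From q2 via λ: add q5.
From q8 via λ: add q11.
From q5 via λ: add q9.
From q9 via λ: add q10.
From q10 via λ: add q3, q12.
No new states can be added; the closed set is {q0, q2, q3, q5, q8, q9, q10, q11, q12, q13}.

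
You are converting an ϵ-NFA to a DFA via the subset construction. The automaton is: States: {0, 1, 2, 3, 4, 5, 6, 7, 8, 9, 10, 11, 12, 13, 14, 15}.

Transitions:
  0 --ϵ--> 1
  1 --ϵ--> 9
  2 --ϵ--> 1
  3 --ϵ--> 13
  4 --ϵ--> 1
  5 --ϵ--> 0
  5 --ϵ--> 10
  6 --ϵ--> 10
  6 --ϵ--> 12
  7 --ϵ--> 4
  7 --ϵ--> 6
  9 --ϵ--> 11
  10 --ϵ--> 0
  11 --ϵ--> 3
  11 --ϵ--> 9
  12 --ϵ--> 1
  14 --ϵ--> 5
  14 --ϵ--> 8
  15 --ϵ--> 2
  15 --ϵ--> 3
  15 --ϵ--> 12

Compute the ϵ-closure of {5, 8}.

{0, 1, 3, 5, 8, 9, 10, 11, 13}

Start with {5, 8}.
From 5 via ϵ: add 0, 10.
From 0 via ϵ: add 1.
From 1 via ϵ: add 9.
From 9 via ϵ: add 11.
From 11 via ϵ: add 3.
From 3 via ϵ: add 13.
No new states can be added; the closed set is {0, 1, 3, 5, 8, 9, 10, 11, 13}.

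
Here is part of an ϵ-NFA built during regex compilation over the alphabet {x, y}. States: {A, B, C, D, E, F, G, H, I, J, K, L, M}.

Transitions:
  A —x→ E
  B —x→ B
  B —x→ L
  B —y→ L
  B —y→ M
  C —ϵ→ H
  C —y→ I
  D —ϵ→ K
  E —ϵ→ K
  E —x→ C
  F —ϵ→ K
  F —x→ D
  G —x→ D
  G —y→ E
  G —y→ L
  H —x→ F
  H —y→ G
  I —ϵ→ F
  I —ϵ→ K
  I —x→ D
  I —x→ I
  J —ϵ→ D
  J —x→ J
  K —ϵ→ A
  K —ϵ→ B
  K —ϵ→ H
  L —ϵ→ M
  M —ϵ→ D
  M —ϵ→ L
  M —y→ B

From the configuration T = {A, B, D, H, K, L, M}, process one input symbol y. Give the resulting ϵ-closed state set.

B on y → {L, M}.
H on y → {G}.
M on y → {B}.
No y-transition from A, D, K, L.
Union after reading y: {B, G, L, M}.
Now take the ϵ-closure:
From M via ϵ: add D.
From D via ϵ: add K.
From K via ϵ: add A, H.
No new states can be added; the closed set is {A, B, D, G, H, K, L, M}.

{A, B, D, G, H, K, L, M}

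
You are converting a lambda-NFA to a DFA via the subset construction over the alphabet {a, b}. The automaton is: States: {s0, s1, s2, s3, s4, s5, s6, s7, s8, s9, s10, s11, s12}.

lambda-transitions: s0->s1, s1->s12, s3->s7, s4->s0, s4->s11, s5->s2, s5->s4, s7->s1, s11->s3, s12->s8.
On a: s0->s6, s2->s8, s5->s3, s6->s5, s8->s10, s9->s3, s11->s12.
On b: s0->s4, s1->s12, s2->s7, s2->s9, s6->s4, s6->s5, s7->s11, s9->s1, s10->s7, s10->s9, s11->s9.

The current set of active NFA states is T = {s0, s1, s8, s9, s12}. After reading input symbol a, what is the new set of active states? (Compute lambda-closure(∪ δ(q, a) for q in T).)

{s1, s3, s6, s7, s8, s10, s12}

s0 on a → {s6}.
s8 on a → {s10}.
s9 on a → {s3}.
No a-transition from s1, s12.
Union after reading a: {s3, s6, s10}.
Now take the lambda-closure:
From s3 via lambda: add s7.
From s7 via lambda: add s1.
From s1 via lambda: add s12.
From s12 via lambda: add s8.
No new states can be added; the closed set is {s1, s3, s6, s7, s8, s10, s12}.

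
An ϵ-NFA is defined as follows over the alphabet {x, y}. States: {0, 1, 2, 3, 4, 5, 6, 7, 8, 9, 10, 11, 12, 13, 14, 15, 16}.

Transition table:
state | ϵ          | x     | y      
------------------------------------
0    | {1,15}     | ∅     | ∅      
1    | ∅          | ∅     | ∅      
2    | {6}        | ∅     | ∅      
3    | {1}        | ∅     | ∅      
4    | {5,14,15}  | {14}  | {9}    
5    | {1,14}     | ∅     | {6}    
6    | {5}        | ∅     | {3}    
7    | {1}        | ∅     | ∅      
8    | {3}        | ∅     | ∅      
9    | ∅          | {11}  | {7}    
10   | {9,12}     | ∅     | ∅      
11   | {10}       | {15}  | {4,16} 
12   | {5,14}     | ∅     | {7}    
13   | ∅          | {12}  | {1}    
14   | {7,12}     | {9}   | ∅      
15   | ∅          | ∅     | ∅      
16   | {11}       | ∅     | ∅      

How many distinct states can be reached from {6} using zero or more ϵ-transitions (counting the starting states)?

6

Start with {6}.
From 6 via ϵ: add 5.
From 5 via ϵ: add 1, 14.
From 14 via ϵ: add 7, 12.
ϵ-closure = {1, 5, 6, 7, 12, 14}, which has 6 states.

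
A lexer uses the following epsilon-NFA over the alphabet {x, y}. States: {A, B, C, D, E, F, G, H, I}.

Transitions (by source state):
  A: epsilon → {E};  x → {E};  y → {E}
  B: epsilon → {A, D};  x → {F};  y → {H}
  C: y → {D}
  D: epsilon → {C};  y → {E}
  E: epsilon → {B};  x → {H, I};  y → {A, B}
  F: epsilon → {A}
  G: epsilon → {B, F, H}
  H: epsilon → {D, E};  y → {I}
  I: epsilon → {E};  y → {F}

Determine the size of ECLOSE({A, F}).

Start with {A, F}.
From A via epsilon: add E.
From E via epsilon: add B.
From B via epsilon: add D.
From D via epsilon: add C.
epsilon-closure = {A, B, C, D, E, F}, which has 6 states.

6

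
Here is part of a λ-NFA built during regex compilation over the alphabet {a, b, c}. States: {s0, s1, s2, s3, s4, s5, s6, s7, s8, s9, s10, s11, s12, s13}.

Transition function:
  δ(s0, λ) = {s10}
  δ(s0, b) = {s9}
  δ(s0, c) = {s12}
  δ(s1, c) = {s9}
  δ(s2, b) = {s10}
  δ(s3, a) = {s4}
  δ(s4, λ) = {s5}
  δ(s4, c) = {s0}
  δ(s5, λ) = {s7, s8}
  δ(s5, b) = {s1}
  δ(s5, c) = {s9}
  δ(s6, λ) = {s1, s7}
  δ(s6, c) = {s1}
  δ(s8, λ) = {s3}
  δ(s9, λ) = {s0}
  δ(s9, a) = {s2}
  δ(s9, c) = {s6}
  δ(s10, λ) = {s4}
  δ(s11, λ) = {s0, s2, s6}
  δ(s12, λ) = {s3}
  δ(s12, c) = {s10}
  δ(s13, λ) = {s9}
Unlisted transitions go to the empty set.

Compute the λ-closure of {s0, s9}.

Start with {s0, s9}.
From s0 via λ: add s10.
From s10 via λ: add s4.
From s4 via λ: add s5.
From s5 via λ: add s7, s8.
From s8 via λ: add s3.
No new states can be added; the closed set is {s0, s3, s4, s5, s7, s8, s9, s10}.

{s0, s3, s4, s5, s7, s8, s9, s10}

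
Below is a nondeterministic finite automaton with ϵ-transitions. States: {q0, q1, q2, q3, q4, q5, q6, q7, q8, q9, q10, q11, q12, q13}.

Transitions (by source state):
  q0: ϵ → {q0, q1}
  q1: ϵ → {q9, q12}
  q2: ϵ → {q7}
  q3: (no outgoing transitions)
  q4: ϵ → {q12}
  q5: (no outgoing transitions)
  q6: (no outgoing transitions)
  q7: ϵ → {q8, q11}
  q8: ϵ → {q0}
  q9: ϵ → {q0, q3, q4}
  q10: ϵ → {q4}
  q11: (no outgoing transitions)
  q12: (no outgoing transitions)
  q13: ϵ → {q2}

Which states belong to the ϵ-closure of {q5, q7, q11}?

{q0, q1, q3, q4, q5, q7, q8, q9, q11, q12}

Start with {q5, q7, q11}.
From q7 via ϵ: add q8.
From q8 via ϵ: add q0.
From q0 via ϵ: add q1.
From q1 via ϵ: add q9, q12.
From q9 via ϵ: add q3, q4.
No new states can be added; the closed set is {q0, q1, q3, q4, q5, q7, q8, q9, q11, q12}.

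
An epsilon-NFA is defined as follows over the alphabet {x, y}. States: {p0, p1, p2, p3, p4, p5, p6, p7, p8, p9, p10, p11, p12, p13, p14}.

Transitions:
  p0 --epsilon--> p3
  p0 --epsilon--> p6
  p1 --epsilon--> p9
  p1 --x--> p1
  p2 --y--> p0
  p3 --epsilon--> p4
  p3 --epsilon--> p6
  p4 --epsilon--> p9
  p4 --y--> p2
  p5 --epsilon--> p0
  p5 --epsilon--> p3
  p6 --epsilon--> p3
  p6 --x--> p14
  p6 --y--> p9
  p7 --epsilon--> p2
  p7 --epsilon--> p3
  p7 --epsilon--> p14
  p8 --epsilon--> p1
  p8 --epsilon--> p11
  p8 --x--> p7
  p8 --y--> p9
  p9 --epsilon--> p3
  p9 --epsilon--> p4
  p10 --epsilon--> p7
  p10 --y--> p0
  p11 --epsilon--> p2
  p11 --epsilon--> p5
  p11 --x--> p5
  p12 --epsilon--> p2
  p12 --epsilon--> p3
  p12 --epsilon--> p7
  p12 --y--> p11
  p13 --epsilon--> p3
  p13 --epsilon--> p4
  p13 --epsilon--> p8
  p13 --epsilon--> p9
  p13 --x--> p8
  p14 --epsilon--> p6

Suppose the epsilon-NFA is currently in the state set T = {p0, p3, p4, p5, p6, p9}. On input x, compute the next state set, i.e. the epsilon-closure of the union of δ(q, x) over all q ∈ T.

p6 on x → {p14}.
No x-transition from p0, p3, p4, p5, p9.
Union after reading x: {p14}.
Now take the epsilon-closure:
From p14 via epsilon: add p6.
From p6 via epsilon: add p3.
From p3 via epsilon: add p4.
From p4 via epsilon: add p9.
No new states can be added; the closed set is {p3, p4, p6, p9, p14}.

{p3, p4, p6, p9, p14}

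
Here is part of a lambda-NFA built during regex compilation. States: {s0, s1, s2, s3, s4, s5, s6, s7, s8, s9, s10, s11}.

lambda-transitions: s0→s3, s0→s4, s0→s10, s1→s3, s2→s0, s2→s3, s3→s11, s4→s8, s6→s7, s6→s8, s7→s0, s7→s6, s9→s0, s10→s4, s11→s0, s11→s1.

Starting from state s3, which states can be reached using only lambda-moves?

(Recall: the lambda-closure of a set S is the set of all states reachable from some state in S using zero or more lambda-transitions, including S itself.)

{s0, s1, s3, s4, s8, s10, s11}

Start with {s3}.
From s3 via lambda: add s11.
From s11 via lambda: add s0, s1.
From s0 via lambda: add s4, s10.
From s4 via lambda: add s8.
No new states can be added; the closed set is {s0, s1, s3, s4, s8, s10, s11}.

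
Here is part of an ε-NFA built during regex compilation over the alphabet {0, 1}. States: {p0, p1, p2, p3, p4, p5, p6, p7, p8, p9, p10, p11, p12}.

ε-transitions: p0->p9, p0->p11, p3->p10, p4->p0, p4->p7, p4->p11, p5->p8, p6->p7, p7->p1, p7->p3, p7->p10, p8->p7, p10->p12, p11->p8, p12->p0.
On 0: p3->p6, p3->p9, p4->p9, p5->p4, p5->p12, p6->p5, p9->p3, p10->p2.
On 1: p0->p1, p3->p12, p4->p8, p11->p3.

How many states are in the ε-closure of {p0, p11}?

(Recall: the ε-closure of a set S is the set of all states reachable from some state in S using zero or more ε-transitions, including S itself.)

9

Start with {p0, p11}.
From p0 via ε: add p9.
From p11 via ε: add p8.
From p8 via ε: add p7.
From p7 via ε: add p1, p3, p10.
From p10 via ε: add p12.
ε-closure = {p0, p1, p3, p7, p8, p9, p10, p11, p12}, which has 9 states.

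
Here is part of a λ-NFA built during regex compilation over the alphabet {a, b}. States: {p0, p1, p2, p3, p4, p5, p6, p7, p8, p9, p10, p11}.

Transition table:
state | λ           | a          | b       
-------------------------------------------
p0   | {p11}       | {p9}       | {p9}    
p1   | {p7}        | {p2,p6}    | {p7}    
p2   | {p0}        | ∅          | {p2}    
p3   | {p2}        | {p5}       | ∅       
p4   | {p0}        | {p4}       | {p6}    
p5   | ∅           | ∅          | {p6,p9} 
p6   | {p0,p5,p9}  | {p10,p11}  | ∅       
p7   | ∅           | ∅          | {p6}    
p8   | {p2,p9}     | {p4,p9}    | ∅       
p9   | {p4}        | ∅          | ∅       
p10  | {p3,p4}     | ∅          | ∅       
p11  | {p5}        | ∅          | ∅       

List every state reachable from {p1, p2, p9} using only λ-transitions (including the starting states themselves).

{p0, p1, p2, p4, p5, p7, p9, p11}

Start with {p1, p2, p9}.
From p1 via λ: add p7.
From p2 via λ: add p0.
From p9 via λ: add p4.
From p0 via λ: add p11.
From p11 via λ: add p5.
No new states can be added; the closed set is {p0, p1, p2, p4, p5, p7, p9, p11}.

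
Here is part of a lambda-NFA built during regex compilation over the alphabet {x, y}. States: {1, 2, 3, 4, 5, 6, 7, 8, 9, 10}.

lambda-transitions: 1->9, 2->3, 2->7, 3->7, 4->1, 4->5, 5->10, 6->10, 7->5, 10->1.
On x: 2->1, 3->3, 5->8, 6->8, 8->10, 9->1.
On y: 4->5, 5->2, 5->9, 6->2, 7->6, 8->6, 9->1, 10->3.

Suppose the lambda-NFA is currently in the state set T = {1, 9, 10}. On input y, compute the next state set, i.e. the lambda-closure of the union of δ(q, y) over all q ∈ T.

{1, 3, 5, 7, 9, 10}

9 on y → {1}.
10 on y → {3}.
No y-transition from 1.
Union after reading y: {1, 3}.
Now take the lambda-closure:
From 1 via lambda: add 9.
From 3 via lambda: add 7.
From 7 via lambda: add 5.
From 5 via lambda: add 10.
No new states can be added; the closed set is {1, 3, 5, 7, 9, 10}.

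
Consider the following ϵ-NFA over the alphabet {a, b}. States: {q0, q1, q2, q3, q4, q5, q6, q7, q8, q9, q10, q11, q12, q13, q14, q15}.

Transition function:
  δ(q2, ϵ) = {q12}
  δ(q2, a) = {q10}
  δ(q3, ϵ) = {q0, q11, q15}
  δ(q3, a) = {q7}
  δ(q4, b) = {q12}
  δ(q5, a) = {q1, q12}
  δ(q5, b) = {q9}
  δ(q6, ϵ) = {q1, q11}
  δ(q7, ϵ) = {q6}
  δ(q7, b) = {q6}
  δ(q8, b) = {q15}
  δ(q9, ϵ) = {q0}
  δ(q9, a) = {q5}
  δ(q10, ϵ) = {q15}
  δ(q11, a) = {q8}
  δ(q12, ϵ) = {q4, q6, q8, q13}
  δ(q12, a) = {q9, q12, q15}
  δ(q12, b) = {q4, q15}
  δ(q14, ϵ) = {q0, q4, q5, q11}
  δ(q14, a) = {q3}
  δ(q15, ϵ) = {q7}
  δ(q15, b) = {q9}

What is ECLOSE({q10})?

Start with {q10}.
From q10 via ϵ: add q15.
From q15 via ϵ: add q7.
From q7 via ϵ: add q6.
From q6 via ϵ: add q1, q11.
No new states can be added; the closed set is {q1, q6, q7, q10, q11, q15}.

{q1, q6, q7, q10, q11, q15}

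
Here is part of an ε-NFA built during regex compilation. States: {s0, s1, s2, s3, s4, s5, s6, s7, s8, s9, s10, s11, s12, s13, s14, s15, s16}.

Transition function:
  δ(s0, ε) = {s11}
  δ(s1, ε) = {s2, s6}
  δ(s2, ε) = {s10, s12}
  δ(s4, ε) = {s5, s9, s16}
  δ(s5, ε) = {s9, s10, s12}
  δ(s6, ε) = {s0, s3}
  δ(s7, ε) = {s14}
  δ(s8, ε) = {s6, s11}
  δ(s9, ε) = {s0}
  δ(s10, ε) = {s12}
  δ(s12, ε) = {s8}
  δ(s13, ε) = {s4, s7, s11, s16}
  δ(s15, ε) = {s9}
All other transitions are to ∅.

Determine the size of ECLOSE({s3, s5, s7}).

11

Start with {s3, s5, s7}.
From s5 via ε: add s9, s10, s12.
From s7 via ε: add s14.
From s9 via ε: add s0.
From s12 via ε: add s8.
From s0 via ε: add s11.
From s8 via ε: add s6.
ε-closure = {s0, s3, s5, s6, s7, s8, s9, s10, s11, s12, s14}, which has 11 states.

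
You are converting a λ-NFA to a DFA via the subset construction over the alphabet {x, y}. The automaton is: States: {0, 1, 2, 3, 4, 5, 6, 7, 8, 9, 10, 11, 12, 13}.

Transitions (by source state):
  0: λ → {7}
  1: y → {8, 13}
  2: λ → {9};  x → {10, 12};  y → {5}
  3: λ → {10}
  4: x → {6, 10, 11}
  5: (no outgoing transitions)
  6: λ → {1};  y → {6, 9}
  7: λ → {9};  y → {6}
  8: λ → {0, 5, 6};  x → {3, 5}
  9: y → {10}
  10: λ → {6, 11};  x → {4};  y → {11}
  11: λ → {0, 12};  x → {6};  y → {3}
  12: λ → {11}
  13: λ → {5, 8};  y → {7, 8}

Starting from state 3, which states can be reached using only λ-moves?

Start with {3}.
From 3 via λ: add 10.
From 10 via λ: add 6, 11.
From 6 via λ: add 1.
From 11 via λ: add 0, 12.
From 0 via λ: add 7.
From 7 via λ: add 9.
No new states can be added; the closed set is {0, 1, 3, 6, 7, 9, 10, 11, 12}.

{0, 1, 3, 6, 7, 9, 10, 11, 12}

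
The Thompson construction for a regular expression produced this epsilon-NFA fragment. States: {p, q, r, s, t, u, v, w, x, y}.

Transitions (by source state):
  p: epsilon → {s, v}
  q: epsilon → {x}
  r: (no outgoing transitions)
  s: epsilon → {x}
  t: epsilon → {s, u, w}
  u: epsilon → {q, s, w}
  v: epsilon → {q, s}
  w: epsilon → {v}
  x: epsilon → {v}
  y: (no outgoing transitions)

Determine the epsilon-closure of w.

Start with {w}.
From w via epsilon: add v.
From v via epsilon: add q, s.
From q via epsilon: add x.
No new states can be added; the closed set is {q, s, v, w, x}.

{q, s, v, w, x}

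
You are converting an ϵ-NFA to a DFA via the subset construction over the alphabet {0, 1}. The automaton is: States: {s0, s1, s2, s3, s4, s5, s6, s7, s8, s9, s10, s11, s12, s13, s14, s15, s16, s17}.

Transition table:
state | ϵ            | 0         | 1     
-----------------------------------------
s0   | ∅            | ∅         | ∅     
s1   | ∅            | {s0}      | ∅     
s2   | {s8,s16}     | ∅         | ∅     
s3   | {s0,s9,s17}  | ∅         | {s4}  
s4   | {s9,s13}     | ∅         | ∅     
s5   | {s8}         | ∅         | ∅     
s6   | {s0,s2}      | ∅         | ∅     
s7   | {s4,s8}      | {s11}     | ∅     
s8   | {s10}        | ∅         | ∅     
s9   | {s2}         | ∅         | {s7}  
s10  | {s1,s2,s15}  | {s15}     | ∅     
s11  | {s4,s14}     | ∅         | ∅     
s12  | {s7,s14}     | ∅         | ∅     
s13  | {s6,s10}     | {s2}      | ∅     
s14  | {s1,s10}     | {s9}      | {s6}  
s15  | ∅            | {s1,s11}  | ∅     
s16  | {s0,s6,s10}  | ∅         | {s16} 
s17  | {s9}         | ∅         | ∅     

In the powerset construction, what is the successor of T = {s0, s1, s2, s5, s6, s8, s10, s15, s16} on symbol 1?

s16 on 1 → {s16}.
No 1-transition from s0, s1, s2, s5, s6, s8, s10, s15.
Union after reading 1: {s16}.
Now take the ϵ-closure:
From s16 via ϵ: add s0, s6, s10.
From s6 via ϵ: add s2.
From s10 via ϵ: add s1, s15.
From s2 via ϵ: add s8.
No new states can be added; the closed set is {s0, s1, s2, s6, s8, s10, s15, s16}.

{s0, s1, s2, s6, s8, s10, s15, s16}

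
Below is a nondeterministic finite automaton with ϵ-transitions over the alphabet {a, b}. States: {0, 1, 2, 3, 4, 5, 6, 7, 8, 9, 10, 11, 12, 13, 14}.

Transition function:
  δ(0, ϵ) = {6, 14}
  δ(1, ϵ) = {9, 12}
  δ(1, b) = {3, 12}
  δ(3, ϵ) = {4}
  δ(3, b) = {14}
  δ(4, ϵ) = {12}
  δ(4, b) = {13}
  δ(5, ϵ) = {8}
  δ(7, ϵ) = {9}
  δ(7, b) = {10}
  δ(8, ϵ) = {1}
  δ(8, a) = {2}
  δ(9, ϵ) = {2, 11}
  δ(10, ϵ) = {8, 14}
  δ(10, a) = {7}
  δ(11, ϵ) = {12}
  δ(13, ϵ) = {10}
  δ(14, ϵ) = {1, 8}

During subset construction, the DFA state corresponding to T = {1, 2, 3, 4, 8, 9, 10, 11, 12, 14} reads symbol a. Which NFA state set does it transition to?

{2, 7, 9, 11, 12}

8 on a → {2}.
10 on a → {7}.
No a-transition from 1, 2, 3, 4, 9, 11, 12, 14.
Union after reading a: {2, 7}.
Now take the ϵ-closure:
From 7 via ϵ: add 9.
From 9 via ϵ: add 11.
From 11 via ϵ: add 12.
No new states can be added; the closed set is {2, 7, 9, 11, 12}.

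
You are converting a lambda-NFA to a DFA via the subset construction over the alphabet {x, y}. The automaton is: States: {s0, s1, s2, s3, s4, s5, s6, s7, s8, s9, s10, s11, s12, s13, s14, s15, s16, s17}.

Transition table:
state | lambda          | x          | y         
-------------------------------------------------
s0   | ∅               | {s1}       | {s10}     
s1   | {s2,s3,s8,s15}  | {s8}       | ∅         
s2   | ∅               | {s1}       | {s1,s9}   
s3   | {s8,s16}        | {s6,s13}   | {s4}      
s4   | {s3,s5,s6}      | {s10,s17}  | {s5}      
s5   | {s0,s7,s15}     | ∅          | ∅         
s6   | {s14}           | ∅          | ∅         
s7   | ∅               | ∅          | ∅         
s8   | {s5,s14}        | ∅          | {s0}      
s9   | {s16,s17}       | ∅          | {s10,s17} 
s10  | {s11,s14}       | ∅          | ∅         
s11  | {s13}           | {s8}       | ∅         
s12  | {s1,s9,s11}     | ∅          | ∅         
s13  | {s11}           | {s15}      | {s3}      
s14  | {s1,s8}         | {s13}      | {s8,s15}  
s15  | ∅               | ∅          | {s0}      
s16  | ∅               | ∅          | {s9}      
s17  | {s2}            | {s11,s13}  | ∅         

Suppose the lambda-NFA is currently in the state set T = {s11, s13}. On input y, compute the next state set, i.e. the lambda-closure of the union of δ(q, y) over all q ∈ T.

{s0, s1, s2, s3, s5, s7, s8, s14, s15, s16}

s13 on y → {s3}.
No y-transition from s11.
Union after reading y: {s3}.
Now take the lambda-closure:
From s3 via lambda: add s8, s16.
From s8 via lambda: add s5, s14.
From s5 via lambda: add s0, s7, s15.
From s14 via lambda: add s1.
From s1 via lambda: add s2.
No new states can be added; the closed set is {s0, s1, s2, s3, s5, s7, s8, s14, s15, s16}.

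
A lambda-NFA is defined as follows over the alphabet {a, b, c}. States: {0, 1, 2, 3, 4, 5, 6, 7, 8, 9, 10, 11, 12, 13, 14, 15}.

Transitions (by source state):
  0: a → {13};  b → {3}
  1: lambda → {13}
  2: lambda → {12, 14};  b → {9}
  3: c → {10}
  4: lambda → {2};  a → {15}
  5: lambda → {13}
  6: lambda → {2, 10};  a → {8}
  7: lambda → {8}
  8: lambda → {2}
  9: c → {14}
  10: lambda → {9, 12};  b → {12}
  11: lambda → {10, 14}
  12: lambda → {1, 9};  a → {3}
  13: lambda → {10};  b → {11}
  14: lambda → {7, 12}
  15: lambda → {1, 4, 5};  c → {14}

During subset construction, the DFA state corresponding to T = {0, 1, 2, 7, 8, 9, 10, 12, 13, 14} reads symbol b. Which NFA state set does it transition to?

0 on b → {3}.
2 on b → {9}.
10 on b → {12}.
13 on b → {11}.
No b-transition from 1, 7, 8, 9, 12, 14.
Union after reading b: {3, 9, 11, 12}.
Now take the lambda-closure:
From 11 via lambda: add 10, 14.
From 12 via lambda: add 1.
From 1 via lambda: add 13.
From 14 via lambda: add 7.
From 7 via lambda: add 8.
From 8 via lambda: add 2.
No new states can be added; the closed set is {1, 2, 3, 7, 8, 9, 10, 11, 12, 13, 14}.

{1, 2, 3, 7, 8, 9, 10, 11, 12, 13, 14}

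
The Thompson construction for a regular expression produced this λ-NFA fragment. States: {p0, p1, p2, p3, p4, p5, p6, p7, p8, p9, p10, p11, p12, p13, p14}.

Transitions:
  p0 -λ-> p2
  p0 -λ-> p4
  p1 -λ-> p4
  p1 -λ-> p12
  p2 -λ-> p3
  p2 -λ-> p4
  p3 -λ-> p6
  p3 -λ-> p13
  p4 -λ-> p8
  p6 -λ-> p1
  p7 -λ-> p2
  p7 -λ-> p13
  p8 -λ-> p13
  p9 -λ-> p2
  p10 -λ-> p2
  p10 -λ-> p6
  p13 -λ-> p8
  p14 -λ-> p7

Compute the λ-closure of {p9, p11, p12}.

{p1, p2, p3, p4, p6, p8, p9, p11, p12, p13}

Start with {p9, p11, p12}.
From p9 via λ: add p2.
From p2 via λ: add p3, p4.
From p3 via λ: add p6, p13.
From p4 via λ: add p8.
From p6 via λ: add p1.
No new states can be added; the closed set is {p1, p2, p3, p4, p6, p8, p9, p11, p12, p13}.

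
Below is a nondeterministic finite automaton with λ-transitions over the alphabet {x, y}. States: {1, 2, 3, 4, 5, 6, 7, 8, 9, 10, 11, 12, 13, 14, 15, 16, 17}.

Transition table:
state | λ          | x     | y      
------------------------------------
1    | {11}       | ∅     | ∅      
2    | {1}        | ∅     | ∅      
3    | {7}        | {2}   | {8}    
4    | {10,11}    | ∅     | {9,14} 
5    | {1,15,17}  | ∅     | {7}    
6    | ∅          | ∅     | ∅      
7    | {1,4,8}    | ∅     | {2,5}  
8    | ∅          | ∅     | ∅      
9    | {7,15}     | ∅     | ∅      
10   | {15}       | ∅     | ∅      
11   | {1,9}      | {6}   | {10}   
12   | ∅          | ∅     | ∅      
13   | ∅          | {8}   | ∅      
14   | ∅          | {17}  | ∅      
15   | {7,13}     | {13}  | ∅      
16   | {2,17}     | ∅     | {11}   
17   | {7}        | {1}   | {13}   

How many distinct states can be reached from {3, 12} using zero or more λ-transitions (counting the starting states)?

11

Start with {3, 12}.
From 3 via λ: add 7.
From 7 via λ: add 1, 4, 8.
From 1 via λ: add 11.
From 4 via λ: add 10.
From 10 via λ: add 15.
From 11 via λ: add 9.
From 15 via λ: add 13.
λ-closure = {1, 3, 4, 7, 8, 9, 10, 11, 12, 13, 15}, which has 11 states.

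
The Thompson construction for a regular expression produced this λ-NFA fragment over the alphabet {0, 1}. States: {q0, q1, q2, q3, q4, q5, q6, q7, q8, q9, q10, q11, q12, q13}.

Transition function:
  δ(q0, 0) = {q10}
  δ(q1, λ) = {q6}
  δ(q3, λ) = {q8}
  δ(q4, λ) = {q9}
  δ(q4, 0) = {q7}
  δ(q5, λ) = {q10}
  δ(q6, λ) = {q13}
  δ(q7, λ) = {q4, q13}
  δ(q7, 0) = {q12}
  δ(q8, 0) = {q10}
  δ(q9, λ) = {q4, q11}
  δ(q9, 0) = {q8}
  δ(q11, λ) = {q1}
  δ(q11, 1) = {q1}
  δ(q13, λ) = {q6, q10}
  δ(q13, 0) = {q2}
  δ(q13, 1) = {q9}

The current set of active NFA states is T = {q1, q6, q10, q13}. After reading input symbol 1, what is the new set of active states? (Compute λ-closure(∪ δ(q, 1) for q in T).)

q13 on 1 → {q9}.
No 1-transition from q1, q6, q10.
Union after reading 1: {q9}.
Now take the λ-closure:
From q9 via λ: add q4, q11.
From q11 via λ: add q1.
From q1 via λ: add q6.
From q6 via λ: add q13.
From q13 via λ: add q10.
No new states can be added; the closed set is {q1, q4, q6, q9, q10, q11, q13}.

{q1, q4, q6, q9, q10, q11, q13}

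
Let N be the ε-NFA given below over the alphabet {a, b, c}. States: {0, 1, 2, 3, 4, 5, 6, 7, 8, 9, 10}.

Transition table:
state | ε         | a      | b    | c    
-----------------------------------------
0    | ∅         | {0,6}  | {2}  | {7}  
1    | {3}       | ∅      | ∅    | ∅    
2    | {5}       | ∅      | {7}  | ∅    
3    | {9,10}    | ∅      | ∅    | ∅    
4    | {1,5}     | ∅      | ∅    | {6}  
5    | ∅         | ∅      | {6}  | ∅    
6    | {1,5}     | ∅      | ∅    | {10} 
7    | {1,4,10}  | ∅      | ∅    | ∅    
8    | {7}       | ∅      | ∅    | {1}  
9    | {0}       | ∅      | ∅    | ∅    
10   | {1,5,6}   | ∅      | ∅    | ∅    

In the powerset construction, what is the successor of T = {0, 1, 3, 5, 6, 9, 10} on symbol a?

{0, 1, 3, 5, 6, 9, 10}

0 on a → {0, 6}.
No a-transition from 1, 3, 5, 6, 9, 10.
Union after reading a: {0, 6}.
Now take the ε-closure:
From 6 via ε: add 1, 5.
From 1 via ε: add 3.
From 3 via ε: add 9, 10.
No new states can be added; the closed set is {0, 1, 3, 5, 6, 9, 10}.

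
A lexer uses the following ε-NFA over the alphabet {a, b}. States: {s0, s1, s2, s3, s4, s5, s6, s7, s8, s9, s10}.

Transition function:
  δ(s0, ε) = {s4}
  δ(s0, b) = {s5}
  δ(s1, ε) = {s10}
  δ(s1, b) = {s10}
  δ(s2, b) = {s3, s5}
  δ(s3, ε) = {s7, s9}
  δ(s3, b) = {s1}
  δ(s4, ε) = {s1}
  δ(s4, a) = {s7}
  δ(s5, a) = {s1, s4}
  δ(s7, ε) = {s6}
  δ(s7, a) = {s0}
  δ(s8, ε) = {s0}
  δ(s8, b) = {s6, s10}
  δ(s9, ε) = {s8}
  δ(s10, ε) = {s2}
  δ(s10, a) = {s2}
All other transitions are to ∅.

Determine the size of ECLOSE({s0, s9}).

Start with {s0, s9}.
From s0 via ε: add s4.
From s9 via ε: add s8.
From s4 via ε: add s1.
From s1 via ε: add s10.
From s10 via ε: add s2.
ε-closure = {s0, s1, s2, s4, s8, s9, s10}, which has 7 states.

7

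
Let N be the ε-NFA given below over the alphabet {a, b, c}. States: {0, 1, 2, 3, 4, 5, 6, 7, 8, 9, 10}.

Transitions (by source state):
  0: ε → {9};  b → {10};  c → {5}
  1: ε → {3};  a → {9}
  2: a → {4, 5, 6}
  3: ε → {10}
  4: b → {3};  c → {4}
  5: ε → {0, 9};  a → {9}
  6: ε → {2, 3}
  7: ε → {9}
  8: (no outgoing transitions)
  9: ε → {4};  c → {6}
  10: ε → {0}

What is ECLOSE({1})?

{0, 1, 3, 4, 9, 10}

Start with {1}.
From 1 via ε: add 3.
From 3 via ε: add 10.
From 10 via ε: add 0.
From 0 via ε: add 9.
From 9 via ε: add 4.
No new states can be added; the closed set is {0, 1, 3, 4, 9, 10}.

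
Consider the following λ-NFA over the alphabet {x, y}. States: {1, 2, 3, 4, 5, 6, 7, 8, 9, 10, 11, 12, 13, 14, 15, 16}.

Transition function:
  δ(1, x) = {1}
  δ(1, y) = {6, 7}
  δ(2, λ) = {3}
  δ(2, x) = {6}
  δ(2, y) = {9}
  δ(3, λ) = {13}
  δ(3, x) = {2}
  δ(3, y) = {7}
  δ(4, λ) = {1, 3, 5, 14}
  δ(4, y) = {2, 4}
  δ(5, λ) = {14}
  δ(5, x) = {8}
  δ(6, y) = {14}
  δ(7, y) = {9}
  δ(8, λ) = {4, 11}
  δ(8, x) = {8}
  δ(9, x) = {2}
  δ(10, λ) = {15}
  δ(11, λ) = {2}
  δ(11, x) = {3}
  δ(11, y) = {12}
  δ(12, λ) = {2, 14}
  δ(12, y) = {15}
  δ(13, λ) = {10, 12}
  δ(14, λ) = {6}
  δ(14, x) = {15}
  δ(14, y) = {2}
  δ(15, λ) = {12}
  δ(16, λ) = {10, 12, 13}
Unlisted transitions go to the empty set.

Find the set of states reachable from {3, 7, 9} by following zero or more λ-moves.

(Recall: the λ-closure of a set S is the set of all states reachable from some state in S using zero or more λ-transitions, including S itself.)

Start with {3, 7, 9}.
From 3 via λ: add 13.
From 13 via λ: add 10, 12.
From 10 via λ: add 15.
From 12 via λ: add 2, 14.
From 14 via λ: add 6.
No new states can be added; the closed set is {2, 3, 6, 7, 9, 10, 12, 13, 14, 15}.

{2, 3, 6, 7, 9, 10, 12, 13, 14, 15}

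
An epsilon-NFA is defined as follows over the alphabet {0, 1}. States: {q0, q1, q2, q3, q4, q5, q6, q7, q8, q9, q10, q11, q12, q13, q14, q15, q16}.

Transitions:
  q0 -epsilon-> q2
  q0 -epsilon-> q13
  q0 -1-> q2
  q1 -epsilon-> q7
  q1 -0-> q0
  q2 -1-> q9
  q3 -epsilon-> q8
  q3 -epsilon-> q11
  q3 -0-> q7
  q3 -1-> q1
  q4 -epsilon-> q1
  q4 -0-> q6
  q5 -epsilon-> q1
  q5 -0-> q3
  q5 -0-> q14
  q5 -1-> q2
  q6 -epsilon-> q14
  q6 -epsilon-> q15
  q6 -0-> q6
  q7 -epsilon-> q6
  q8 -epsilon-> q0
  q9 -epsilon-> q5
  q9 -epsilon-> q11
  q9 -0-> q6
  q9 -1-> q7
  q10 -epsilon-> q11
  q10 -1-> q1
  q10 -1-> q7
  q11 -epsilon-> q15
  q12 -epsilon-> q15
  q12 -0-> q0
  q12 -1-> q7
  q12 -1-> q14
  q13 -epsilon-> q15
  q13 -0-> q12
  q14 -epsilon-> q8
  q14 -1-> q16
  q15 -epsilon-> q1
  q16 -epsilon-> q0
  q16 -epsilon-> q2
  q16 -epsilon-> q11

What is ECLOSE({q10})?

{q0, q1, q2, q6, q7, q8, q10, q11, q13, q14, q15}

Start with {q10}.
From q10 via epsilon: add q11.
From q11 via epsilon: add q15.
From q15 via epsilon: add q1.
From q1 via epsilon: add q7.
From q7 via epsilon: add q6.
From q6 via epsilon: add q14.
From q14 via epsilon: add q8.
From q8 via epsilon: add q0.
From q0 via epsilon: add q2, q13.
No new states can be added; the closed set is {q0, q1, q2, q6, q7, q8, q10, q11, q13, q14, q15}.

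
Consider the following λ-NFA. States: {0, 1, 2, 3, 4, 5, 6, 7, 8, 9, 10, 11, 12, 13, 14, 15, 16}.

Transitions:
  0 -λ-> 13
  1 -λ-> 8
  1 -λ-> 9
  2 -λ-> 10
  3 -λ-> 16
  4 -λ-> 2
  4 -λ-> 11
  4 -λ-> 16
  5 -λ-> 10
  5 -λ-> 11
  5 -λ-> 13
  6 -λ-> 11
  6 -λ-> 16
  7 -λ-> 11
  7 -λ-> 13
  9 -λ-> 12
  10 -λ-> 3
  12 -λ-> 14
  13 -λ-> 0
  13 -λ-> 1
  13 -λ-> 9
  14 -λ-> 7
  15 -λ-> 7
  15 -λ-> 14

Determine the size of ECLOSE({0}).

9

Start with {0}.
From 0 via λ: add 13.
From 13 via λ: add 1, 9.
From 1 via λ: add 8.
From 9 via λ: add 12.
From 12 via λ: add 14.
From 14 via λ: add 7.
From 7 via λ: add 11.
λ-closure = {0, 1, 7, 8, 9, 11, 12, 13, 14}, which has 9 states.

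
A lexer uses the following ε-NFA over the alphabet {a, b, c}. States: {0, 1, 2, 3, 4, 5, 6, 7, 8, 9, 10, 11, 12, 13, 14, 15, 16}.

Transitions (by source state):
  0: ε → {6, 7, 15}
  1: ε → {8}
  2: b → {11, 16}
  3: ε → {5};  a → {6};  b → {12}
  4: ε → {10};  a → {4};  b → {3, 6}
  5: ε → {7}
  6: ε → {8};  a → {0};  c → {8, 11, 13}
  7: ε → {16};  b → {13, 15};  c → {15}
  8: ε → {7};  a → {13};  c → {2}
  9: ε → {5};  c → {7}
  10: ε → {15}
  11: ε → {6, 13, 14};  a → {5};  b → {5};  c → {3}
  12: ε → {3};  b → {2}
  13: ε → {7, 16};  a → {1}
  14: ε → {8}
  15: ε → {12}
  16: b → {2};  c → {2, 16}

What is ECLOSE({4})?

Start with {4}.
From 4 via ε: add 10.
From 10 via ε: add 15.
From 15 via ε: add 12.
From 12 via ε: add 3.
From 3 via ε: add 5.
From 5 via ε: add 7.
From 7 via ε: add 16.
No new states can be added; the closed set is {3, 4, 5, 7, 10, 12, 15, 16}.

{3, 4, 5, 7, 10, 12, 15, 16}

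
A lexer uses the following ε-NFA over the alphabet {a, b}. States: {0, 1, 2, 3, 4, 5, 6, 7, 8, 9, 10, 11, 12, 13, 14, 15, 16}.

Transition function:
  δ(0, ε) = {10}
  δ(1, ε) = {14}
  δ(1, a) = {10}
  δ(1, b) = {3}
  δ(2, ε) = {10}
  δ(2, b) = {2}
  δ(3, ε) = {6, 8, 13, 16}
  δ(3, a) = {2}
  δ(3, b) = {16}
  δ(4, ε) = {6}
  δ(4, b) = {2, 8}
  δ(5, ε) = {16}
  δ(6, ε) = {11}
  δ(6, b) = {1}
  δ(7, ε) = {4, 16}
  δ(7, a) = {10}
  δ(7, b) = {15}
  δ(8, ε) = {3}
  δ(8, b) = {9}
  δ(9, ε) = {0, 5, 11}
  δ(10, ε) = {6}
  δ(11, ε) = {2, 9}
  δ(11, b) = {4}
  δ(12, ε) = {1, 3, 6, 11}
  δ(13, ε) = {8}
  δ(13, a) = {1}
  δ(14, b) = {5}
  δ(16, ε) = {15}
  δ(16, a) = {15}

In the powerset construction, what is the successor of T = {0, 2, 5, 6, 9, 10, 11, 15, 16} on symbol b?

{0, 1, 2, 4, 5, 6, 9, 10, 11, 14, 15, 16}

2 on b → {2}.
6 on b → {1}.
11 on b → {4}.
No b-transition from 0, 5, 9, 10, 15, 16.
Union after reading b: {1, 2, 4}.
Now take the ε-closure:
From 1 via ε: add 14.
From 2 via ε: add 10.
From 4 via ε: add 6.
From 6 via ε: add 11.
From 11 via ε: add 9.
From 9 via ε: add 0, 5.
From 5 via ε: add 16.
From 16 via ε: add 15.
No new states can be added; the closed set is {0, 1, 2, 4, 5, 6, 9, 10, 11, 14, 15, 16}.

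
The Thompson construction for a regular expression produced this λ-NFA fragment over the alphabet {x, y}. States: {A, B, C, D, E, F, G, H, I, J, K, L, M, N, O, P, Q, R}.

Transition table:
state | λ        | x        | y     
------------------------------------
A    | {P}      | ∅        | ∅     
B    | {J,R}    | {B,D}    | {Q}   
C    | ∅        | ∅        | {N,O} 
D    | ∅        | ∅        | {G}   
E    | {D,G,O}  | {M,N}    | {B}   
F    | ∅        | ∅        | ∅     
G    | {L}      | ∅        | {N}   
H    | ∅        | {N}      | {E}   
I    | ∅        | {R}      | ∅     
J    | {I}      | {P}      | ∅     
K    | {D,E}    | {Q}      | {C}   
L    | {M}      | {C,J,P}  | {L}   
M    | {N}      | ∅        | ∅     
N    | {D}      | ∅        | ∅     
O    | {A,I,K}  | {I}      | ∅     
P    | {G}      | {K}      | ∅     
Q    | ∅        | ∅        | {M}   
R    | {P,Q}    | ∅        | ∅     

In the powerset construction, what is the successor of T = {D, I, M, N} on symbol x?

I on x → {R}.
No x-transition from D, M, N.
Union after reading x: {R}.
Now take the λ-closure:
From R via λ: add P, Q.
From P via λ: add G.
From G via λ: add L.
From L via λ: add M.
From M via λ: add N.
From N via λ: add D.
No new states can be added; the closed set is {D, G, L, M, N, P, Q, R}.

{D, G, L, M, N, P, Q, R}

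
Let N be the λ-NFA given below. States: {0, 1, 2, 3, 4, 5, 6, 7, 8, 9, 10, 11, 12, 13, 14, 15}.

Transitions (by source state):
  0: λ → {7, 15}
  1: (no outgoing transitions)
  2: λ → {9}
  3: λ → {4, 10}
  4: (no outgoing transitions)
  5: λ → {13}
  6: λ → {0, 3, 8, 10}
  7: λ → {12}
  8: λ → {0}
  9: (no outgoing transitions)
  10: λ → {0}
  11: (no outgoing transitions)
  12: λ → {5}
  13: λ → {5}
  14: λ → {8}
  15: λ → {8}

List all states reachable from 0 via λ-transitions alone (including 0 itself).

{0, 5, 7, 8, 12, 13, 15}

Start with {0}.
From 0 via λ: add 7, 15.
From 7 via λ: add 12.
From 15 via λ: add 8.
From 12 via λ: add 5.
From 5 via λ: add 13.
No new states can be added; the closed set is {0, 5, 7, 8, 12, 13, 15}.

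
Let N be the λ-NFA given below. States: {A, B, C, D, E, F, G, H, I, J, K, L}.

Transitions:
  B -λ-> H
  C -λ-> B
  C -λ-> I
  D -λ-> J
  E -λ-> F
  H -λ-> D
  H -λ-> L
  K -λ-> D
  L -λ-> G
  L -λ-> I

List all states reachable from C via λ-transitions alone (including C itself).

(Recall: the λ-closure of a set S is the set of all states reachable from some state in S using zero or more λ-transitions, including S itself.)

Start with {C}.
From C via λ: add B, I.
From B via λ: add H.
From H via λ: add D, L.
From D via λ: add J.
From L via λ: add G.
No new states can be added; the closed set is {B, C, D, G, H, I, J, L}.

{B, C, D, G, H, I, J, L}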